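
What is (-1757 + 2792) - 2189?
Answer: -1154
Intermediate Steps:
(-1757 + 2792) - 2189 = 1035 - 2189 = -1154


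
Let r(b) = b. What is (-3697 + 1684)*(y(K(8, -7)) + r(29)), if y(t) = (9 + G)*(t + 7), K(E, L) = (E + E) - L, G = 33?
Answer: -2594757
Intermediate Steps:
K(E, L) = -L + 2*E (K(E, L) = 2*E - L = -L + 2*E)
y(t) = 294 + 42*t (y(t) = (9 + 33)*(t + 7) = 42*(7 + t) = 294 + 42*t)
(-3697 + 1684)*(y(K(8, -7)) + r(29)) = (-3697 + 1684)*((294 + 42*(-1*(-7) + 2*8)) + 29) = -2013*((294 + 42*(7 + 16)) + 29) = -2013*((294 + 42*23) + 29) = -2013*((294 + 966) + 29) = -2013*(1260 + 29) = -2013*1289 = -2594757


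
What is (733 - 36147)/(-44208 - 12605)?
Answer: 35414/56813 ≈ 0.62334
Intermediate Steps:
(733 - 36147)/(-44208 - 12605) = -35414/(-56813) = -35414*(-1/56813) = 35414/56813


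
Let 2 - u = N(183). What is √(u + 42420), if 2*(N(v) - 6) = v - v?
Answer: 4*√2651 ≈ 205.95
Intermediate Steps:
N(v) = 6 (N(v) = 6 + (v - v)/2 = 6 + (½)*0 = 6 + 0 = 6)
u = -4 (u = 2 - 1*6 = 2 - 6 = -4)
√(u + 42420) = √(-4 + 42420) = √42416 = 4*√2651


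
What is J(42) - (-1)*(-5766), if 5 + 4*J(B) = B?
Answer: -23027/4 ≈ -5756.8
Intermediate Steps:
J(B) = -5/4 + B/4
J(42) - (-1)*(-5766) = (-5/4 + (1/4)*42) - (-1)*(-5766) = (-5/4 + 21/2) - 1*5766 = 37/4 - 5766 = -23027/4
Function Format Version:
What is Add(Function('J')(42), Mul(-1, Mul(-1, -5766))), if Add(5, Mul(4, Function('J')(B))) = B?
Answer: Rational(-23027, 4) ≈ -5756.8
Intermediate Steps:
Function('J')(B) = Add(Rational(-5, 4), Mul(Rational(1, 4), B))
Add(Function('J')(42), Mul(-1, Mul(-1, -5766))) = Add(Add(Rational(-5, 4), Mul(Rational(1, 4), 42)), Mul(-1, Mul(-1, -5766))) = Add(Add(Rational(-5, 4), Rational(21, 2)), Mul(-1, 5766)) = Add(Rational(37, 4), -5766) = Rational(-23027, 4)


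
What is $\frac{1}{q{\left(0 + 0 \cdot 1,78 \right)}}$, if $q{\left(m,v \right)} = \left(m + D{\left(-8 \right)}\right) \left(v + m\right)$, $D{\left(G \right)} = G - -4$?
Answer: $- \frac{1}{312} \approx -0.0032051$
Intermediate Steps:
$D{\left(G \right)} = 4 + G$ ($D{\left(G \right)} = G + 4 = 4 + G$)
$q{\left(m,v \right)} = \left(-4 + m\right) \left(m + v\right)$ ($q{\left(m,v \right)} = \left(m + \left(4 - 8\right)\right) \left(v + m\right) = \left(m - 4\right) \left(m + v\right) = \left(-4 + m\right) \left(m + v\right)$)
$\frac{1}{q{\left(0 + 0 \cdot 1,78 \right)}} = \frac{1}{\left(0 + 0 \cdot 1\right)^{2} - 4 \left(0 + 0 \cdot 1\right) - 312 + \left(0 + 0 \cdot 1\right) 78} = \frac{1}{\left(0 + 0\right)^{2} - 4 \left(0 + 0\right) - 312 + \left(0 + 0\right) 78} = \frac{1}{0^{2} - 0 - 312 + 0 \cdot 78} = \frac{1}{0 + 0 - 312 + 0} = \frac{1}{-312} = - \frac{1}{312}$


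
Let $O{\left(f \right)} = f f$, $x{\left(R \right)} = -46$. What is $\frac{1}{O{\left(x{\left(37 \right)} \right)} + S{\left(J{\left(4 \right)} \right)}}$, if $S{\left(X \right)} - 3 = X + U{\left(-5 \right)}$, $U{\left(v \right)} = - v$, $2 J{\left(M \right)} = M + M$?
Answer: $\frac{1}{2128} \approx 0.00046992$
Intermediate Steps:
$J{\left(M \right)} = M$ ($J{\left(M \right)} = \frac{M + M}{2} = \frac{2 M}{2} = M$)
$S{\left(X \right)} = 8 + X$ ($S{\left(X \right)} = 3 + \left(X - -5\right) = 3 + \left(X + 5\right) = 3 + \left(5 + X\right) = 8 + X$)
$O{\left(f \right)} = f^{2}$
$\frac{1}{O{\left(x{\left(37 \right)} \right)} + S{\left(J{\left(4 \right)} \right)}} = \frac{1}{\left(-46\right)^{2} + \left(8 + 4\right)} = \frac{1}{2116 + 12} = \frac{1}{2128}$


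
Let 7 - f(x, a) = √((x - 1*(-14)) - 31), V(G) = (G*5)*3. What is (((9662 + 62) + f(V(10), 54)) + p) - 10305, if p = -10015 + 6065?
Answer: -4524 - √133 ≈ -4535.5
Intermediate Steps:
V(G) = 15*G (V(G) = (5*G)*3 = 15*G)
p = -3950
f(x, a) = 7 - √(-17 + x) (f(x, a) = 7 - √((x - 1*(-14)) - 31) = 7 - √((x + 14) - 31) = 7 - √((14 + x) - 31) = 7 - √(-17 + x))
(((9662 + 62) + f(V(10), 54)) + p) - 10305 = (((9662 + 62) + (7 - √(-17 + 15*10))) - 3950) - 10305 = ((9724 + (7 - √(-17 + 150))) - 3950) - 10305 = ((9724 + (7 - √133)) - 3950) - 10305 = ((9731 - √133) - 3950) - 10305 = (5781 - √133) - 10305 = -4524 - √133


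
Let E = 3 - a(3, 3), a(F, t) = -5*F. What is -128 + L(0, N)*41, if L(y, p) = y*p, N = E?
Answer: -128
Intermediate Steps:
E = 18 (E = 3 - (-5)*3 = 3 - 1*(-15) = 3 + 15 = 18)
N = 18
L(y, p) = p*y
-128 + L(0, N)*41 = -128 + (18*0)*41 = -128 + 0*41 = -128 + 0 = -128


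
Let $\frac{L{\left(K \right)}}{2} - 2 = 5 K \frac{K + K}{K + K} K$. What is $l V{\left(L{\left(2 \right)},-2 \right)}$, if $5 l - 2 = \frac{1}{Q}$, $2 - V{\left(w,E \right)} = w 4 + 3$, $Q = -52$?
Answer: $- \frac{18231}{260} \approx -70.119$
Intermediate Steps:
$L{\left(K \right)} = 4 + 10 K^{2}$ ($L{\left(K \right)} = 4 + 2 \cdot 5 K \frac{K + K}{K + K} K = 4 + 2 \cdot 5 K \frac{2 K}{2 K} K = 4 + 2 \cdot 5 K 2 K \frac{1}{2 K} K = 4 + 2 \cdot 5 K 1 K = 4 + 2 \cdot 5 K K = 4 + 2 \cdot 5 K^{2} = 4 + 10 K^{2}$)
$V{\left(w,E \right)} = -1 - 4 w$ ($V{\left(w,E \right)} = 2 - \left(w 4 + 3\right) = 2 - \left(4 w + 3\right) = 2 - \left(3 + 4 w\right) = -1 - 4 w$)
$l = \frac{103}{260}$ ($l = \frac{2}{5} + \frac{1}{5 \left(-52\right)} = \frac{2}{5} + \frac{1}{5} \left(- \frac{1}{52}\right) = \frac{2}{5} - \frac{1}{260} = \frac{103}{260} \approx 0.39615$)
$l V{\left(L{\left(2 \right)},-2 \right)} = \frac{103 \left(-1 - 4 \left(4 + 10 \cdot 2^{2}\right)\right)}{260} = \frac{103 \left(-1 - 4 \left(4 + 10 \cdot 4\right)\right)}{260} = \frac{103 \left(-1 - 4 \left(4 + 40\right)\right)}{260} = \frac{103 \left(-1 - 176\right)}{260} = \frac{103}{260} \left(-177\right) = - \frac{18231}{260}$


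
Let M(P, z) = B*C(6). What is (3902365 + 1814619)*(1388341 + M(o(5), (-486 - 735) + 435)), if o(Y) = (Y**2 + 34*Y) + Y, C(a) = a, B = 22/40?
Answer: 39685710747956/5 ≈ 7.9371e+12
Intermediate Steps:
B = 11/20 (B = 22*(1/40) = 11/20 ≈ 0.55000)
o(Y) = Y**2 + 35*Y
M(P, z) = 33/10 (M(P, z) = (11/20)*6 = 33/10)
(3902365 + 1814619)*(1388341 + M(o(5), (-486 - 735) + 435)) = (3902365 + 1814619)*(1388341 + 33/10) = 5716984*(13883443/10) = 39685710747956/5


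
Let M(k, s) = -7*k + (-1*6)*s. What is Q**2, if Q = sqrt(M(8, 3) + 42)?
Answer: -32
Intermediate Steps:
M(k, s) = -7*k - 6*s
Q = 4*I*sqrt(2) (Q = sqrt((-7*8 - 6*3) + 42) = sqrt((-56 - 18) + 42) = sqrt(-74 + 42) = sqrt(-32) = 4*I*sqrt(2) ≈ 5.6569*I)
Q**2 = (4*I*sqrt(2))**2 = -32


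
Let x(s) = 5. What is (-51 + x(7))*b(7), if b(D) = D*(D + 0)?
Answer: -2254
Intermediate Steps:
b(D) = D² (b(D) = D*D = D²)
(-51 + x(7))*b(7) = (-51 + 5)*7² = -46*49 = -2254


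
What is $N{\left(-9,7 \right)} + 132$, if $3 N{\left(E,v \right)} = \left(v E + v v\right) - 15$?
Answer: $\frac{367}{3} \approx 122.33$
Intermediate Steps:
$N{\left(E,v \right)} = -5 + \frac{v^{2}}{3} + \frac{E v}{3}$ ($N{\left(E,v \right)} = \frac{\left(v E + v v\right) - 15}{3} = \frac{\left(E v + v^{2}\right) - 15}{3} = \frac{\left(v^{2} + E v\right) - 15}{3} = \frac{-15 + v^{2} + E v}{3} = -5 + \frac{v^{2}}{3} + \frac{E v}{3}$)
$N{\left(-9,7 \right)} + 132 = \left(-5 + \frac{7^{2}}{3} + \frac{1}{3} \left(-9\right) 7\right) + 132 = \left(-5 + \frac{1}{3} \cdot 49 - 21\right) + 132 = \left(-5 + \frac{49}{3} - 21\right) + 132 = - \frac{29}{3} + 132 = \frac{367}{3}$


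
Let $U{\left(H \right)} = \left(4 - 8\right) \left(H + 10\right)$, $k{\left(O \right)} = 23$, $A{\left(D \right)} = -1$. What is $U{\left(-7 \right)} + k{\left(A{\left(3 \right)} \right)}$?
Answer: $11$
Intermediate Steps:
$U{\left(H \right)} = -40 - 4 H$ ($U{\left(H \right)} = - 4 \left(10 + H\right) = -40 - 4 H$)
$U{\left(-7 \right)} + k{\left(A{\left(3 \right)} \right)} = \left(-40 - -28\right) + 23 = \left(-40 + 28\right) + 23 = -12 + 23 = 11$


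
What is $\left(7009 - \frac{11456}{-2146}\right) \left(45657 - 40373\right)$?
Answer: $\frac{39769418340}{1073} \approx 3.7064 \cdot 10^{7}$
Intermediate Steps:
$\left(7009 - \frac{11456}{-2146}\right) \left(45657 - 40373\right) = \left(7009 - - \frac{5728}{1073}\right) 5284 = \left(7009 + \frac{5728}{1073}\right) 5284 = \frac{7526385}{1073} \cdot 5284 = \frac{39769418340}{1073}$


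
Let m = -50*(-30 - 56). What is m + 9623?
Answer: 13923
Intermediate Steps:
m = 4300 (m = -50*(-86) = 4300)
m + 9623 = 4300 + 9623 = 13923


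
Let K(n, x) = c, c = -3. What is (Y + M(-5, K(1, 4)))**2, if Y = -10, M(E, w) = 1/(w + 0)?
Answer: 961/9 ≈ 106.78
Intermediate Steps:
K(n, x) = -3
M(E, w) = 1/w
(Y + M(-5, K(1, 4)))**2 = (-10 + 1/(-3))**2 = (-10 - 1/3)**2 = (-31/3)**2 = 961/9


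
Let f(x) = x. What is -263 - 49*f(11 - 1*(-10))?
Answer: -1292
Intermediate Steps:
-263 - 49*f(11 - 1*(-10)) = -263 - 49*(11 - 1*(-10)) = -263 - 49*(11 + 10) = -263 - 49*21 = -263 - 1029 = -1292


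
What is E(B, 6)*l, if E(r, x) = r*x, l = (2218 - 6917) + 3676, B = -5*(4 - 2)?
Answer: 61380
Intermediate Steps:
B = -10 (B = -5*2 = -10)
l = -1023 (l = -4699 + 3676 = -1023)
E(B, 6)*l = -10*6*(-1023) = -60*(-1023) = 61380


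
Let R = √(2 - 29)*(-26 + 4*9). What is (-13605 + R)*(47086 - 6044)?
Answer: -558376410 + 1231260*I*√3 ≈ -5.5838e+8 + 2.1326e+6*I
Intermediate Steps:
R = 30*I*√3 (R = √(-27)*(-26 + 36) = (3*I*√3)*10 = 30*I*√3 ≈ 51.962*I)
(-13605 + R)*(47086 - 6044) = (-13605 + 30*I*√3)*(47086 - 6044) = (-13605 + 30*I*√3)*41042 = -558376410 + 1231260*I*√3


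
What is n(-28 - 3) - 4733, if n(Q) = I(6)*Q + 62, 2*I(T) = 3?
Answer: -9435/2 ≈ -4717.5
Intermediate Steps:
I(T) = 3/2 (I(T) = (1/2)*3 = 3/2)
n(Q) = 62 + 3*Q/2 (n(Q) = 3*Q/2 + 62 = 62 + 3*Q/2)
n(-28 - 3) - 4733 = (62 + 3*(-28 - 3)/2) - 4733 = (62 + (3/2)*(-31)) - 4733 = (62 - 93/2) - 4733 = 31/2 - 4733 = -9435/2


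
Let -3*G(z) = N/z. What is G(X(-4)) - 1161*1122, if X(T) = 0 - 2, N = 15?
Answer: -2605279/2 ≈ -1.3026e+6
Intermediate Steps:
X(T) = -2
G(z) = -5/z
G(X(-4)) - 1161*1122 = -5/(-2) - 1161*1122 = -5*(-½) - 1302642 = 5/2 - 1302642 = -2605279/2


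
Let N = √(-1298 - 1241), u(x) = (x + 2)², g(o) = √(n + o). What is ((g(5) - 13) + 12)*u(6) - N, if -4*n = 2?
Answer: -64 + 96*√2 - I*√2539 ≈ 71.765 - 50.388*I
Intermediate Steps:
n = -½ (n = -¼*2 = -½ ≈ -0.50000)
g(o) = √(-½ + o)
u(x) = (2 + x)²
N = I*√2539 (N = √(-2539) = I*√2539 ≈ 50.388*I)
((g(5) - 13) + 12)*u(6) - N = ((√(-2 + 4*5)/2 - 13) + 12)*(2 + 6)² - I*√2539 = ((√(-2 + 20)/2 - 13) + 12)*8² - I*√2539 = ((√18/2 - 13) + 12)*64 - I*√2539 = (((3*√2)/2 - 13) + 12)*64 - I*√2539 = ((3*√2/2 - 13) + 12)*64 - I*√2539 = ((-13 + 3*√2/2) + 12)*64 - I*√2539 = (-1 + 3*√2/2)*64 - I*√2539 = (-64 + 96*√2) - I*√2539 = -64 + 96*√2 - I*√2539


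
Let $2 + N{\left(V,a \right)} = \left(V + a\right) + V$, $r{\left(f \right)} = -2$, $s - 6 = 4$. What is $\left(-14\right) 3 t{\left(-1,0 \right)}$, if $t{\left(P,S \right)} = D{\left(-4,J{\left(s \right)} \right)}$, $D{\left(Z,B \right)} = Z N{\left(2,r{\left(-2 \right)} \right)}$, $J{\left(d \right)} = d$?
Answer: $0$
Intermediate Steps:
$s = 10$ ($s = 6 + 4 = 10$)
$N{\left(V,a \right)} = -2 + a + 2 V$ ($N{\left(V,a \right)} = -2 + \left(\left(V + a\right) + V\right) = -2 + \left(a + 2 V\right) = -2 + a + 2 V$)
$D{\left(Z,B \right)} = 0$ ($D{\left(Z,B \right)} = Z \left(-2 - 2 + 2 \cdot 2\right) = Z \left(-2 - 2 + 4\right) = Z 0 = 0$)
$t{\left(P,S \right)} = 0$
$\left(-14\right) 3 t{\left(-1,0 \right)} = \left(-14\right) 3 \cdot 0 = \left(-42\right) 0 = 0$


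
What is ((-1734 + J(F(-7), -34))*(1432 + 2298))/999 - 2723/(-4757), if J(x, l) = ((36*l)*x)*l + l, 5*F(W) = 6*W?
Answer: -6234079801787/4752243 ≈ -1.3118e+6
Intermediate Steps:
F(W) = 6*W/5 (F(W) = (6*W)/5 = 6*W/5)
J(x, l) = l + 36*x*l² (J(x, l) = (36*l*x)*l + l = 36*x*l² + l = l + 36*x*l²)
((-1734 + J(F(-7), -34))*(1432 + 2298))/999 - 2723/(-4757) = ((-1734 - 34*(1 + 36*(-34)*((6/5)*(-7))))*(1432 + 2298))/999 - 2723/(-4757) = ((-1734 - 34*(1 + 36*(-34)*(-42/5)))*3730)*(1/999) - 2723*(-1/4757) = ((-1734 - 34*(1 + 51408/5))*3730)*(1/999) + 2723/4757 = ((-1734 - 34*51413/5)*3730)*(1/999) + 2723/4757 = ((-1734 - 1748042/5)*3730)*(1/999) + 2723/4757 = -1756712/5*3730*(1/999) + 2723/4757 = -1310507152*1/999 + 2723/4757 = -1310507152/999 + 2723/4757 = -6234079801787/4752243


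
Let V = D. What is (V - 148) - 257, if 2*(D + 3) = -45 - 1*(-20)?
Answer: -841/2 ≈ -420.50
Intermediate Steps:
D = -31/2 (D = -3 + (-45 - 1*(-20))/2 = -3 + (-45 + 20)/2 = -3 + (½)*(-25) = -3 - 25/2 = -31/2 ≈ -15.500)
V = -31/2 ≈ -15.500
(V - 148) - 257 = (-31/2 - 148) - 257 = -327/2 - 257 = -841/2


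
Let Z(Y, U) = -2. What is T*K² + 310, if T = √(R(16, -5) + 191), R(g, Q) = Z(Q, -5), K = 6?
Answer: 310 + 108*√21 ≈ 804.92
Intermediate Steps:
R(g, Q) = -2
T = 3*√21 (T = √(-2 + 191) = √189 = 3*√21 ≈ 13.748)
T*K² + 310 = (3*√21)*6² + 310 = (3*√21)*36 + 310 = 108*√21 + 310 = 310 + 108*√21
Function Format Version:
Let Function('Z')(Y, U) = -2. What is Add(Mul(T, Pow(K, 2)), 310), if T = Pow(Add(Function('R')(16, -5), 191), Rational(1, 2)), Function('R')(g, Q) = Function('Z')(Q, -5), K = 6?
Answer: Add(310, Mul(108, Pow(21, Rational(1, 2)))) ≈ 804.92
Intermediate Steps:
Function('R')(g, Q) = -2
T = Mul(3, Pow(21, Rational(1, 2))) (T = Pow(Add(-2, 191), Rational(1, 2)) = Pow(189, Rational(1, 2)) = Mul(3, Pow(21, Rational(1, 2))) ≈ 13.748)
Add(Mul(T, Pow(K, 2)), 310) = Add(Mul(Mul(3, Pow(21, Rational(1, 2))), Pow(6, 2)), 310) = Add(Mul(Mul(3, Pow(21, Rational(1, 2))), 36), 310) = Add(Mul(108, Pow(21, Rational(1, 2))), 310) = Add(310, Mul(108, Pow(21, Rational(1, 2))))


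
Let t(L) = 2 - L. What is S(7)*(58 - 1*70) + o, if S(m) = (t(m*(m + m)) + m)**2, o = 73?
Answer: -94979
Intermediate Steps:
S(m) = (2 + m - 2*m**2)**2 (S(m) = ((2 - m*(m + m)) + m)**2 = ((2 - m*2*m) + m)**2 = ((2 - 2*m**2) + m)**2 = (2 + m - 2*m**2)**2)
S(7)*(58 - 1*70) + o = (2 + 7 - 2*7**2)**2*(58 - 1*70) + 73 = (2 + 7 - 2*49)**2*(58 - 70) + 73 = (2 + 7 - 98)**2*(-12) + 73 = (-89)**2*(-12) + 73 = 7921*(-12) + 73 = -95052 + 73 = -94979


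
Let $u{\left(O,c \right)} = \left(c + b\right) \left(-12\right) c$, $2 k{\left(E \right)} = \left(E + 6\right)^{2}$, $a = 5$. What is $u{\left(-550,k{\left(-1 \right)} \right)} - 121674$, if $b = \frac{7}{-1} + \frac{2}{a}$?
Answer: $-122559$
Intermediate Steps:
$b = - \frac{33}{5}$ ($b = \frac{7}{-1} + \frac{2}{5} = 7 \left(-1\right) + 2 \cdot \frac{1}{5} = -7 + \frac{2}{5} = - \frac{33}{5} \approx -6.6$)
$k{\left(E \right)} = \frac{\left(6 + E\right)^{2}}{2}$ ($k{\left(E \right)} = \frac{\left(E + 6\right)^{2}}{2} = \frac{\left(6 + E\right)^{2}}{2}$)
$u{\left(O,c \right)} = c \left(\frac{396}{5} - 12 c\right)$ ($u{\left(O,c \right)} = \left(c - \frac{33}{5}\right) \left(-12\right) c = \left(- \frac{33}{5} + c\right) \left(-12\right) c = \left(\frac{396}{5} - 12 c\right) c = c \left(\frac{396}{5} - 12 c\right)$)
$u{\left(-550,k{\left(-1 \right)} \right)} - 121674 = \frac{12 \frac{\left(6 - 1\right)^{2}}{2} \left(33 - 5 \frac{\left(6 - 1\right)^{2}}{2}\right)}{5} - 121674 = \frac{12 \frac{5^{2}}{2} \left(33 - 5 \frac{5^{2}}{2}\right)}{5} - 121674 = \frac{12 \cdot \frac{1}{2} \cdot 25 \left(33 - 5 \cdot \frac{1}{2} \cdot 25\right)}{5} - 121674 = \frac{12}{5} \cdot \frac{25}{2} \left(33 - \frac{125}{2}\right) - 121674 = \frac{12}{5} \cdot \frac{25}{2} \left(- \frac{59}{2}\right) - 121674 = -885 - 121674 = -122559$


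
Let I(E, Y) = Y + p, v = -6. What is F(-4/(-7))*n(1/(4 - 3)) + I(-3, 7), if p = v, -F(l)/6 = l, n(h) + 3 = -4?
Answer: 25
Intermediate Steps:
n(h) = -7 (n(h) = -3 - 4 = -7)
F(l) = -6*l
p = -6
I(E, Y) = -6 + Y (I(E, Y) = Y - 6 = -6 + Y)
F(-4/(-7))*n(1/(4 - 3)) + I(-3, 7) = -(-24)/(-7)*(-7) + (-6 + 7) = -(-24)*(-1)/7*(-7) + 1 = -6*4/7*(-7) + 1 = -24/7*(-7) + 1 = 24 + 1 = 25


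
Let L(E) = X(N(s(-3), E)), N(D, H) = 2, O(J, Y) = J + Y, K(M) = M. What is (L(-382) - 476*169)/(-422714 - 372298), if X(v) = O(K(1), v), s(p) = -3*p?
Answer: 80441/795012 ≈ 0.10118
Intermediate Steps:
X(v) = 1 + v
L(E) = 3 (L(E) = 1 + 2 = 3)
(L(-382) - 476*169)/(-422714 - 372298) = (3 - 476*169)/(-422714 - 372298) = (3 - 80444)/(-795012) = -80441*(-1/795012) = 80441/795012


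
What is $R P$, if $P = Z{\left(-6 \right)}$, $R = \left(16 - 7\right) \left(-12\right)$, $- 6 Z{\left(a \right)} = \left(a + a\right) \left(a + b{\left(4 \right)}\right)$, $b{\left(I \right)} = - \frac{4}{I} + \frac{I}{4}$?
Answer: $1296$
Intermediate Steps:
$b{\left(I \right)} = - \frac{4}{I} + \frac{I}{4}$ ($b{\left(I \right)} = - \frac{4}{I} + I \frac{1}{4} = - \frac{4}{I} + \frac{I}{4}$)
$Z{\left(a \right)} = - \frac{a^{2}}{3}$ ($Z{\left(a \right)} = - \frac{\left(a + a\right) \left(a + \left(- \frac{4}{4} + \frac{1}{4} \cdot 4\right)\right)}{6} = - \frac{2 a \left(a + \left(\left(-4\right) \frac{1}{4} + 1\right)\right)}{6} = - \frac{2 a \left(a + \left(-1 + 1\right)\right)}{6} = - \frac{2 a \left(a + 0\right)}{6} = - \frac{2 a a}{6} = - \frac{2 a^{2}}{6} = - \frac{a^{2}}{3}$)
$R = -108$ ($R = 9 \left(-12\right) = -108$)
$P = -12$ ($P = - \frac{\left(-6\right)^{2}}{3} = \left(- \frac{1}{3}\right) 36 = -12$)
$R P = \left(-108\right) \left(-12\right) = 1296$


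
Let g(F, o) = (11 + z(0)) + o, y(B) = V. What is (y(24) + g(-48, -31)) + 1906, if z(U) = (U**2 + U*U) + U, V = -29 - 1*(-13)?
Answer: 1870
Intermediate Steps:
V = -16 (V = -29 + 13 = -16)
z(U) = U + 2*U**2 (z(U) = (U**2 + U**2) + U = 2*U**2 + U = U + 2*U**2)
y(B) = -16
g(F, o) = 11 + o (g(F, o) = (11 + 0*(1 + 2*0)) + o = (11 + 0*(1 + 0)) + o = (11 + 0*1) + o = (11 + 0) + o = 11 + o)
(y(24) + g(-48, -31)) + 1906 = (-16 + (11 - 31)) + 1906 = (-16 - 20) + 1906 = -36 + 1906 = 1870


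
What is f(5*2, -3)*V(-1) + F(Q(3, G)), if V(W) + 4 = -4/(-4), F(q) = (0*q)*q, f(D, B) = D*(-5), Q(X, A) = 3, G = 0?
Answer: 150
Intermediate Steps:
f(D, B) = -5*D
F(q) = 0 (F(q) = 0*q = 0)
V(W) = -3 (V(W) = -4 - 4/(-4) = -4 - 4*(-¼) = -4 + 1 = -3)
f(5*2, -3)*V(-1) + F(Q(3, G)) = -25*2*(-3) + 0 = -5*10*(-3) + 0 = -50*(-3) + 0 = 150 + 0 = 150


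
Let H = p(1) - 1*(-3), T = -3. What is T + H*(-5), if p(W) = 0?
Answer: -18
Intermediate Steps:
H = 3 (H = 0 - 1*(-3) = 0 + 3 = 3)
T + H*(-5) = -3 + 3*(-5) = -3 - 15 = -18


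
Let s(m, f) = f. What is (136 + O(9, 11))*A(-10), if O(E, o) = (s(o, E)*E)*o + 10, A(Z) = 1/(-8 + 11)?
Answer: 1037/3 ≈ 345.67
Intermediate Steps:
A(Z) = ⅓ (A(Z) = 1/3 = ⅓)
O(E, o) = 10 + o*E² (O(E, o) = (E*E)*o + 10 = E²*o + 10 = o*E² + 10 = 10 + o*E²)
(136 + O(9, 11))*A(-10) = (136 + (10 + 11*9²))*(⅓) = (136 + (10 + 11*81))*(⅓) = (136 + (10 + 891))*(⅓) = (136 + 901)*(⅓) = 1037*(⅓) = 1037/3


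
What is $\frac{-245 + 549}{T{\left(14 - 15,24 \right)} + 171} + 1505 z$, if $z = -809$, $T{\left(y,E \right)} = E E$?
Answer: $- \frac{909505811}{747} \approx -1.2175 \cdot 10^{6}$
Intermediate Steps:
$T{\left(y,E \right)} = E^{2}$
$\frac{-245 + 549}{T{\left(14 - 15,24 \right)} + 171} + 1505 z = \frac{-245 + 549}{24^{2} + 171} + 1505 \left(-809\right) = \frac{304}{576 + 171} - 1217545 = \frac{304}{747} - 1217545 = - \frac{909505811}{747}$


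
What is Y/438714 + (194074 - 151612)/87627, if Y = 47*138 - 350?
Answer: 3194392190/6407198613 ≈ 0.49856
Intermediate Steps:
Y = 6136 (Y = 6486 - 350 = 6136)
Y/438714 + (194074 - 151612)/87627 = 6136/438714 + (194074 - 151612)/87627 = 6136*(1/438714) + 42462*(1/87627) = 3068/219357 + 14154/29209 = 3194392190/6407198613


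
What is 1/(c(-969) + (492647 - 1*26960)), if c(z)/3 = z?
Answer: 1/462780 ≈ 2.1609e-6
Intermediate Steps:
c(z) = 3*z
1/(c(-969) + (492647 - 1*26960)) = 1/(3*(-969) + (492647 - 1*26960)) = 1/(-2907 + (492647 - 26960)) = 1/(-2907 + 465687) = 1/462780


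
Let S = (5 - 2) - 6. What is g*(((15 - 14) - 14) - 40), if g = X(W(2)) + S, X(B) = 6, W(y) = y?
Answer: -159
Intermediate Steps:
S = -3 (S = 3 - 6 = -3)
g = 3 (g = 6 - 3 = 3)
g*(((15 - 14) - 14) - 40) = 3*(((15 - 14) - 14) - 40) = 3*((1 - 14) - 40) = 3*(-13 - 40) = 3*(-53) = -159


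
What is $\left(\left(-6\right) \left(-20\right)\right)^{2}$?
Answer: $14400$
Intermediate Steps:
$\left(\left(-6\right) \left(-20\right)\right)^{2} = 120^{2} = 14400$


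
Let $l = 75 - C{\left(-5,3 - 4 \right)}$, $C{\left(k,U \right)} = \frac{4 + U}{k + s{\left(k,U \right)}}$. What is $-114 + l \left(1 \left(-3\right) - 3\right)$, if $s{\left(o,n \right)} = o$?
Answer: $- \frac{2829}{5} \approx -565.8$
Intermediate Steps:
$C{\left(k,U \right)} = \frac{4 + U}{2 k}$ ($C{\left(k,U \right)} = \frac{4 + U}{k + k} = \frac{4 + U}{2 k}$)
$l = \frac{753}{10}$ ($l = 75 - \frac{4 + \left(3 - 4\right)}{2 \left(-5\right)} = 75 - \frac{1}{2} \left(- \frac{1}{5}\right) \left(4 + \left(3 - 4\right)\right) = 75 - \frac{1}{2} \left(- \frac{1}{5}\right) \left(4 - 1\right) = 75 - \frac{1}{2} \left(- \frac{1}{5}\right) 3 = 75 - - \frac{3}{10} = 75 + \frac{3}{10} = \frac{753}{10} \approx 75.3$)
$-114 + l \left(1 \left(-3\right) - 3\right) = -114 + \frac{753 \left(1 \left(-3\right) - 3\right)}{10} = -114 + \frac{753 \left(-3 - 3\right)}{10} = -114 + \frac{753}{10} \left(-6\right) = -114 - \frac{2259}{5} = - \frac{2829}{5}$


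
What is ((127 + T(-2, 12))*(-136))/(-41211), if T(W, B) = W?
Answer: 17000/41211 ≈ 0.41251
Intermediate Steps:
((127 + T(-2, 12))*(-136))/(-41211) = ((127 - 2)*(-136))/(-41211) = (125*(-136))*(-1/41211) = -17000*(-1/41211) = 17000/41211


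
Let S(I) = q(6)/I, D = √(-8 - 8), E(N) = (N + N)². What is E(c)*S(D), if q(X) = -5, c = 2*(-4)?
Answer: 320*I ≈ 320.0*I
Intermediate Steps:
c = -8
E(N) = 4*N² (E(N) = (2*N)² = 4*N²)
D = 4*I (D = √(-16) = 4*I ≈ 4.0*I)
S(I) = -5/I
E(c)*S(D) = (4*(-8)²)*(-5*(-I/4)) = (4*64)*(-(-5)*I/4) = 256*(5*I/4) = 320*I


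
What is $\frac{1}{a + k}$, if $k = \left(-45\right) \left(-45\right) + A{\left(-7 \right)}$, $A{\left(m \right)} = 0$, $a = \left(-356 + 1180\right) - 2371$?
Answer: $\frac{1}{478} \approx 0.002092$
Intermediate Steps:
$a = -1547$ ($a = 824 - 2371 = -1547$)
$k = 2025$ ($k = \left(-45\right) \left(-45\right) + 0 = 2025 + 0 = 2025$)
$\frac{1}{a + k} = \frac{1}{-1547 + 2025} = \frac{1}{478}$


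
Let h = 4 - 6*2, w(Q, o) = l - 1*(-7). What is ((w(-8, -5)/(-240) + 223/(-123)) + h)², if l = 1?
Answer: 16297369/168100 ≈ 96.950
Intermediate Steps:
w(Q, o) = 8 (w(Q, o) = 1 - 1*(-7) = 1 + 7 = 8)
h = -8 (h = 4 - 12 = -8)
((w(-8, -5)/(-240) + 223/(-123)) + h)² = ((8/(-240) + 223/(-123)) - 8)² = ((8*(-1/240) + 223*(-1/123)) - 8)² = ((-1/30 - 223/123) - 8)² = (-757/410 - 8)² = (-4037/410)² = 16297369/168100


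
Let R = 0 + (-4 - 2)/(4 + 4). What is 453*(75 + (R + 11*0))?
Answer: 134541/4 ≈ 33635.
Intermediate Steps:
R = -¾ (R = 0 - 6/8 = 0 - 6*⅛ = 0 - ¾ = -¾ ≈ -0.75000)
453*(75 + (R + 11*0)) = 453*(75 + (-¾ + 11*0)) = 453*(75 + (-¾ + 0)) = 453*(75 - ¾) = 453*(297/4) = 134541/4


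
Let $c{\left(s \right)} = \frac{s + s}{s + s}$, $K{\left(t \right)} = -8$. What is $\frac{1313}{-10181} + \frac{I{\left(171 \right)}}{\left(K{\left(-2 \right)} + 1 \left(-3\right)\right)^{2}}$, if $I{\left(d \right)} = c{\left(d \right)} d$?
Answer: $\frac{1582078}{1231901} \approx 1.2843$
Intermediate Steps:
$c{\left(s \right)} = 1$ ($c{\left(s \right)} = \frac{2 s}{2 s} = 2 s \frac{1}{2 s} = 1$)
$I{\left(d \right)} = d$ ($I{\left(d \right)} = 1 d = d$)
$\frac{1313}{-10181} + \frac{I{\left(171 \right)}}{\left(K{\left(-2 \right)} + 1 \left(-3\right)\right)^{2}} = \frac{1313}{-10181} + \frac{171}{\left(-8 + 1 \left(-3\right)\right)^{2}} = 1313 \left(- \frac{1}{10181}\right) + \frac{171}{\left(-8 - 3\right)^{2}} = - \frac{1313}{10181} + \frac{171}{\left(-11\right)^{2}} = - \frac{1313}{10181} + \frac{171}{121} = \frac{1582078}{1231901}$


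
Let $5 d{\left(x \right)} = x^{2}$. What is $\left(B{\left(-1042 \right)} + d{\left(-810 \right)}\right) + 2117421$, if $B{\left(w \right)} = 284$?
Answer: $2248925$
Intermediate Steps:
$d{\left(x \right)} = \frac{x^{2}}{5}$
$\left(B{\left(-1042 \right)} + d{\left(-810 \right)}\right) + 2117421 = \left(284 + \frac{\left(-810\right)^{2}}{5}\right) + 2117421 = \left(284 + \frac{1}{5} \cdot 656100\right) + 2117421 = \left(284 + 131220\right) + 2117421 = 131504 + 2117421 = 2248925$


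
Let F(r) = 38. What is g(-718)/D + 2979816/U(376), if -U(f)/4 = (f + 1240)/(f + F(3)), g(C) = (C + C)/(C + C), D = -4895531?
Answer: -377458848959813/1977794524 ≈ -1.9085e+5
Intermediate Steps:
g(C) = 1 (g(C) = (2*C)/((2*C)) = (2*C)*(1/(2*C)) = 1)
U(f) = -4*(1240 + f)/(38 + f) (U(f) = -4*(f + 1240)/(f + 38) = -4*(1240 + f)/(38 + f))
g(-718)/D + 2979816/U(376) = 1/(-4895531) + 2979816/((4*(-1240 - 1*376)/(38 + 376))) = 1*(-1/4895531) + 2979816/((4*(-1240 - 376)/414)) = -1/4895531 + 2979816/((4*(1/414)*(-1616))) = -1/4895531 + 2979816/(-3232/207) = -1/4895531 + 2979816*(-207/3232) = -1/4895531 - 77102739/404 = -377458848959813/1977794524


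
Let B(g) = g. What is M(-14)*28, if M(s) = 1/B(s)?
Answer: -2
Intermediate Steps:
M(s) = 1/s
M(-14)*28 = 28/(-14) = -1/14*28 = -2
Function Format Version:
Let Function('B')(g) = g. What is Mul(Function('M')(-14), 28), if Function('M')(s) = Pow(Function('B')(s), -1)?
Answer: -2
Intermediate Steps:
Function('M')(s) = Pow(s, -1)
Mul(Function('M')(-14), 28) = Mul(Pow(-14, -1), 28) = Mul(Rational(-1, 14), 28) = -2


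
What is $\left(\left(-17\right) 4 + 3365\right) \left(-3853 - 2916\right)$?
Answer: $-22317393$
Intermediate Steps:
$\left(\left(-17\right) 4 + 3365\right) \left(-3853 - 2916\right) = \left(-68 + 3365\right) \left(-6769\right) = 3297 \left(-6769\right) = -22317393$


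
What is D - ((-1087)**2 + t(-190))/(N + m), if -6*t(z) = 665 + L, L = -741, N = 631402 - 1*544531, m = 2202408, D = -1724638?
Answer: -11844536212751/6867837 ≈ -1.7246e+6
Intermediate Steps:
N = 86871 (N = 631402 - 544531 = 86871)
t(z) = 38/3 (t(z) = -(665 - 741)/6 = -1/6*(-76) = 38/3)
D - ((-1087)**2 + t(-190))/(N + m) = -1724638 - ((-1087)**2 + 38/3)/(86871 + 2202408) = -1724638 - (1181569 + 38/3)/2289279 = -1724638 - 3544745/(3*2289279) = -1724638 - 1*3544745/6867837 = -1724638 - 3544745/6867837 = -11844536212751/6867837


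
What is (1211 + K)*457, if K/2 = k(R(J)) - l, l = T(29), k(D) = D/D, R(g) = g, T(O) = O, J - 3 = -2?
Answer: 527835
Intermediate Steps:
J = 1 (J = 3 - 2 = 1)
k(D) = 1
l = 29
K = -56 (K = 2*(1 - 1*29) = 2*(1 - 29) = 2*(-28) = -56)
(1211 + K)*457 = (1211 - 56)*457 = 1155*457 = 527835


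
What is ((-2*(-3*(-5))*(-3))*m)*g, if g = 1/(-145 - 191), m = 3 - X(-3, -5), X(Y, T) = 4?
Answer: 15/56 ≈ 0.26786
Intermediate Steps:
m = -1 (m = 3 - 1*4 = 3 - 4 = -1)
g = -1/336 (g = 1/(-336) = -1/336 ≈ -0.0029762)
((-2*(-3*(-5))*(-3))*m)*g = (-2*(-3*(-5))*(-3)*(-1))*(-1/336) = (-30*(-3)*(-1))*(-1/336) = (-2*(-45)*(-1))*(-1/336) = (90*(-1))*(-1/336) = -90*(-1/336) = 15/56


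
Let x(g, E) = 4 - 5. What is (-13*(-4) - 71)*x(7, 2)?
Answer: 19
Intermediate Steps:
x(g, E) = -1
(-13*(-4) - 71)*x(7, 2) = (-13*(-4) - 71)*(-1) = (52 - 71)*(-1) = -19*(-1) = 19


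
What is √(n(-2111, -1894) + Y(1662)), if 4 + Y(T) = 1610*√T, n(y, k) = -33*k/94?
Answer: √(1459961 + 3556490*√1662)/47 ≈ 257.48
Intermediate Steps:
n(y, k) = -33*k/94 (n(y, k) = -33*k*(1/94) = -33*k/94)
Y(T) = -4 + 1610*√T
√(n(-2111, -1894) + Y(1662)) = √(-33/94*(-1894) + (-4 + 1610*√1662)) = √(31251/47 + (-4 + 1610*√1662)) = √(31063/47 + 1610*√1662)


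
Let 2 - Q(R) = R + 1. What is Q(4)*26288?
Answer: -78864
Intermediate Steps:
Q(R) = 1 - R (Q(R) = 2 - (R + 1) = 2 - (1 + R) = 2 + (-1 - R) = 1 - R)
Q(4)*26288 = (1 - 1*4)*26288 = (1 - 4)*26288 = -3*26288 = -78864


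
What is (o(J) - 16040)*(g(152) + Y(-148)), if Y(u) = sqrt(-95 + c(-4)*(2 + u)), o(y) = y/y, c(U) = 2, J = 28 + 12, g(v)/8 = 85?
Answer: -10906520 - 48117*I*sqrt(43) ≈ -1.0907e+7 - 3.1552e+5*I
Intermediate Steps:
g(v) = 680 (g(v) = 8*85 = 680)
J = 40
o(y) = 1
Y(u) = sqrt(-91 + 2*u) (Y(u) = sqrt(-95 + 2*(2 + u)) = sqrt(-95 + (4 + 2*u)) = sqrt(-91 + 2*u))
(o(J) - 16040)*(g(152) + Y(-148)) = (1 - 16040)*(680 + sqrt(-91 + 2*(-148))) = -16039*(680 + sqrt(-91 - 296)) = -16039*(680 + sqrt(-387)) = -16039*(680 + 3*I*sqrt(43)) = -10906520 - 48117*I*sqrt(43)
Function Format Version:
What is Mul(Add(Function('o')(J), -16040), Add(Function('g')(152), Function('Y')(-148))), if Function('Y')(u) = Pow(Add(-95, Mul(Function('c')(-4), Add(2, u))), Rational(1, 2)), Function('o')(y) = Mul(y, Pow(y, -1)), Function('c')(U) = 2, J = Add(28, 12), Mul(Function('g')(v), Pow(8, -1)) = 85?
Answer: Add(-10906520, Mul(-48117, I, Pow(43, Rational(1, 2)))) ≈ Add(-1.0907e+7, Mul(-3.1552e+5, I))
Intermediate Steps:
Function('g')(v) = 680 (Function('g')(v) = Mul(8, 85) = 680)
J = 40
Function('o')(y) = 1
Function('Y')(u) = Pow(Add(-91, Mul(2, u)), Rational(1, 2)) (Function('Y')(u) = Pow(Add(-95, Mul(2, Add(2, u))), Rational(1, 2)) = Pow(Add(-95, Add(4, Mul(2, u))), Rational(1, 2)) = Pow(Add(-91, Mul(2, u)), Rational(1, 2)))
Mul(Add(Function('o')(J), -16040), Add(Function('g')(152), Function('Y')(-148))) = Mul(Add(1, -16040), Add(680, Pow(Add(-91, Mul(2, -148)), Rational(1, 2)))) = Mul(-16039, Add(680, Pow(Add(-91, -296), Rational(1, 2)))) = Mul(-16039, Add(680, Pow(-387, Rational(1, 2)))) = Mul(-16039, Add(680, Mul(3, I, Pow(43, Rational(1, 2))))) = Add(-10906520, Mul(-48117, I, Pow(43, Rational(1, 2))))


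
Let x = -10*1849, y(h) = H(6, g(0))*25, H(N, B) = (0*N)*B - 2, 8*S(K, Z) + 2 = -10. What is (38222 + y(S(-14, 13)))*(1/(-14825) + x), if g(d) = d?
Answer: -10463489189172/14825 ≈ -7.0580e+8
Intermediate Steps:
S(K, Z) = -3/2 (S(K, Z) = -1/4 + (1/8)*(-10) = -1/4 - 5/4 = -3/2)
H(N, B) = -2 (H(N, B) = 0*B - 2 = 0 - 2 = -2)
y(h) = -50 (y(h) = -2*25 = -50)
x = -18490
(38222 + y(S(-14, 13)))*(1/(-14825) + x) = (38222 - 50)*(1/(-14825) - 18490) = 38172*(-1/14825 - 18490) = 38172*(-274114251/14825) = -10463489189172/14825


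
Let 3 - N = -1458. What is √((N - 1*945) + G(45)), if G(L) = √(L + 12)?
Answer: √(516 + √57) ≈ 22.881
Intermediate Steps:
N = 1461 (N = 3 - 1*(-1458) = 3 + 1458 = 1461)
G(L) = √(12 + L)
√((N - 1*945) + G(45)) = √((1461 - 1*945) + √(12 + 45)) = √((1461 - 945) + √57) = √(516 + √57)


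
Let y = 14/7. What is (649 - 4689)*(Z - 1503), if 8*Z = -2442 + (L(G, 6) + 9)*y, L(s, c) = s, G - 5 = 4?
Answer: 7287150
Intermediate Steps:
G = 9 (G = 5 + 4 = 9)
y = 2 (y = 14*(⅐) = 2)
Z = -1203/4 (Z = (-2442 + (9 + 9)*2)/8 = (-2442 + 18*2)/8 = (-2442 + 36)/8 = (⅛)*(-2406) = -1203/4 ≈ -300.75)
(649 - 4689)*(Z - 1503) = (649 - 4689)*(-1203/4 - 1503) = -4040*(-7215/4) = 7287150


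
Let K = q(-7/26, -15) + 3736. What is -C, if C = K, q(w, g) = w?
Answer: -97129/26 ≈ -3735.7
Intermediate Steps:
K = 97129/26 (K = -7/26 + 3736 = 97129/26 ≈ 3735.7)
C = 97129/26 ≈ 3735.7
-C = -1*97129/26 = -97129/26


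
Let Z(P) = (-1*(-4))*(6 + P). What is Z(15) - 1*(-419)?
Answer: 503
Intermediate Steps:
Z(P) = 24 + 4*P (Z(P) = 4*(6 + P) = 24 + 4*P)
Z(15) - 1*(-419) = (24 + 4*15) - 1*(-419) = (24 + 60) + 419 = 84 + 419 = 503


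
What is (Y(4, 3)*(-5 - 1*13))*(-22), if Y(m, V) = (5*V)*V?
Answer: 17820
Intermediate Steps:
Y(m, V) = 5*V**2
(Y(4, 3)*(-5 - 1*13))*(-22) = ((5*3**2)*(-5 - 1*13))*(-22) = ((5*9)*(-5 - 13))*(-22) = (45*(-18))*(-22) = -810*(-22) = 17820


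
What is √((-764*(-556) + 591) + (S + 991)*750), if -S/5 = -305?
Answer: 5*√92495 ≈ 1520.7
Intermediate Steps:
S = 1525 (S = -5*(-305) = 1525)
√((-764*(-556) + 591) + (S + 991)*750) = √((-764*(-556) + 591) + (1525 + 991)*750) = √((424784 + 591) + 2516*750) = √(425375 + 1887000) = √2312375 = 5*√92495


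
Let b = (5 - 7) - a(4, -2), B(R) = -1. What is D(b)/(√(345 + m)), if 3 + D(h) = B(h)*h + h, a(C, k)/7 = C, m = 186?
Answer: -√59/59 ≈ -0.13019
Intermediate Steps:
a(C, k) = 7*C
b = -30 (b = (5 - 7) - 7*4 = -2 - 1*28 = -2 - 28 = -30)
D(h) = -3 (D(h) = -3 + (-h + h) = -3 + 0 = -3)
D(b)/(√(345 + m)) = -3/√(345 + 186) = -3*√59/177 = -√59/59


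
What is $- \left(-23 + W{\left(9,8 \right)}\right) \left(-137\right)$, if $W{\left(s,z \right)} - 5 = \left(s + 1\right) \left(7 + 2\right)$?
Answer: $9864$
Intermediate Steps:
$W{\left(s,z \right)} = 14 + 9 s$ ($W{\left(s,z \right)} = 5 + \left(s + 1\right) \left(7 + 2\right) = 5 + \left(1 + s\right) 9 = 5 + \left(9 + 9 s\right) = 14 + 9 s$)
$- \left(-23 + W{\left(9,8 \right)}\right) \left(-137\right) = - \left(-23 + \left(14 + 9 \cdot 9\right)\right) \left(-137\right) = - \left(-23 + \left(14 + 81\right)\right) \left(-137\right) = - \left(-23 + 95\right) \left(-137\right) = - 72 \left(-137\right) = \left(-1\right) \left(-9864\right) = 9864$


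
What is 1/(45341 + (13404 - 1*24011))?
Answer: 1/34734 ≈ 2.8790e-5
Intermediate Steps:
1/(45341 + (13404 - 1*24011)) = 1/(45341 + (13404 - 24011)) = 1/(45341 - 10607) = 1/34734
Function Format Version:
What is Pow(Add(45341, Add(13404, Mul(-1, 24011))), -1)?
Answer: Rational(1, 34734) ≈ 2.8790e-5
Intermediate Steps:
Pow(Add(45341, Add(13404, Mul(-1, 24011))), -1) = Pow(Add(45341, Add(13404, -24011)), -1) = Pow(Add(45341, -10607), -1) = Pow(34734, -1) = Rational(1, 34734)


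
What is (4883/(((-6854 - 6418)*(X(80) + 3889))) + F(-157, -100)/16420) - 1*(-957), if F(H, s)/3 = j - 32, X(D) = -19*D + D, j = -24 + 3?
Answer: 127686738757027/133425340440 ≈ 956.99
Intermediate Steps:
j = -21
X(D) = -18*D
F(H, s) = -159 (F(H, s) = 3*(-21 - 32) = 3*(-53) = -159)
(4883/(((-6854 - 6418)*(X(80) + 3889))) + F(-157, -100)/16420) - 1*(-957) = (4883/(((-6854 - 6418)*(-18*80 + 3889))) - 159/16420) - 1*(-957) = (4883/((-13272*(-1440 + 3889))) - 159*1/16420) + 957 = (4883/((-13272*2449)) - 159/16420) + 957 = (4883/(-32503128) - 159/16420) + 957 = (4883*(-1/32503128) - 159/16420) + 957 = (-4883/32503128 - 159/16420) + 957 = -1312044053/133425340440 + 957 = 127686738757027/133425340440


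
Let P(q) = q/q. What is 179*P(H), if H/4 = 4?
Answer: 179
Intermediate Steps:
H = 16 (H = 4*4 = 16)
P(q) = 1
179*P(H) = 179*1 = 179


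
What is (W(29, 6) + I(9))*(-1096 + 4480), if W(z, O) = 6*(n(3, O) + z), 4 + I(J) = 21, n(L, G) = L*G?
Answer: 1011816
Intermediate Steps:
n(L, G) = G*L
I(J) = 17 (I(J) = -4 + 21 = 17)
W(z, O) = 6*z + 18*O (W(z, O) = 6*(O*3 + z) = 6*(3*O + z) = 6*(z + 3*O) = 6*z + 18*O)
(W(29, 6) + I(9))*(-1096 + 4480) = ((6*29 + 18*6) + 17)*(-1096 + 4480) = ((174 + 108) + 17)*3384 = (282 + 17)*3384 = 299*3384 = 1011816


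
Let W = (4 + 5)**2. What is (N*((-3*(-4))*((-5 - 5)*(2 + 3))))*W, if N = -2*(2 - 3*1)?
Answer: -97200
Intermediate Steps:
N = 2 (N = -2*(2 - 3) = -2*(-1) = 2)
W = 81 (W = 9**2 = 81)
(N*((-3*(-4))*((-5 - 5)*(2 + 3))))*W = (2*((-3*(-4))*((-5 - 5)*(2 + 3))))*81 = (2*(12*(-10*5)))*81 = (2*(12*(-50)))*81 = (2*(-600))*81 = -1200*81 = -97200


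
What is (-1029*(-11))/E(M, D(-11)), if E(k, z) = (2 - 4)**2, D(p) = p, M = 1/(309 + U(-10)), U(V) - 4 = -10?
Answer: 11319/4 ≈ 2829.8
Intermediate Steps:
U(V) = -6 (U(V) = 4 - 10 = -6)
M = 1/303 (M = 1/(309 - 6) = 1/303 ≈ 0.0033003)
E(k, z) = 4 (E(k, z) = (-2)**2 = 4)
(-1029*(-11))/E(M, D(-11)) = -1029*(-11)/4 = 11319*(1/4) = 11319/4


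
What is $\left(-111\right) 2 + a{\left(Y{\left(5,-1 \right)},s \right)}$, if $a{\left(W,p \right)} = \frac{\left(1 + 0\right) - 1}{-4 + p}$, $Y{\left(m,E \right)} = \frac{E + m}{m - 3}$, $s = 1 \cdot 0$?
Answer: $-222$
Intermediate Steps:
$s = 0$
$Y{\left(m,E \right)} = \frac{E + m}{-3 + m}$
$a{\left(W,p \right)} = 0$ ($a{\left(W,p \right)} = \frac{1 - 1}{-4 + p} = \frac{1}{-4 + p} 0 = 0$)
$\left(-111\right) 2 + a{\left(Y{\left(5,-1 \right)},s \right)} = \left(-111\right) 2 + 0 = -222 + 0 = -222$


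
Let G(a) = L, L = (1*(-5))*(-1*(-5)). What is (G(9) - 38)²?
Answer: 3969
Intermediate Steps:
L = -25 (L = -5*5 = -25)
G(a) = -25
(G(9) - 38)² = (-25 - 38)² = (-63)² = 3969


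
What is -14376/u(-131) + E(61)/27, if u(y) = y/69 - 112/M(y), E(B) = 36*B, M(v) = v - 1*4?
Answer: 134722276/9957 ≈ 13530.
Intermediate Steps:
M(v) = -4 + v (M(v) = v - 4 = -4 + v)
u(y) = -112/(-4 + y) + y/69 (u(y) = y/69 - 112/(-4 + y) = -112/(-4 + y) + y/69)
-14376/u(-131) + E(61)/27 = -14376*69*(-4 - 131)/(-7728 - 131*(-4 - 131)) + (36*61)/27 = -14376*(-9315/(-7728 - 131*(-135))) + 2196*(1/27) = -14376*(-9315/(-7728 + 17685)) + 244/3 = -14376/((1/69)*(-1/135)*9957) + 244/3 = -14376/(-3319/3105) + 244/3 = -14376*(-3105/3319) + 244/3 = 44637480/3319 + 244/3 = 134722276/9957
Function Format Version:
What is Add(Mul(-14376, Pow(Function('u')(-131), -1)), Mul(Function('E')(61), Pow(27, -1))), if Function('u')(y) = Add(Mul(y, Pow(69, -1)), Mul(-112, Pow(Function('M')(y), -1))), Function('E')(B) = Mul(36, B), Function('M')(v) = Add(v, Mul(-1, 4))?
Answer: Rational(134722276, 9957) ≈ 13530.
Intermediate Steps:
Function('M')(v) = Add(-4, v) (Function('M')(v) = Add(v, -4) = Add(-4, v))
Function('u')(y) = Add(Mul(-112, Pow(Add(-4, y), -1)), Mul(Rational(1, 69), y)) (Function('u')(y) = Add(Mul(y, Pow(69, -1)), Mul(-112, Pow(Add(-4, y), -1))) = Add(Mul(y, Rational(1, 69)), Mul(-112, Pow(Add(-4, y), -1))) = Add(Mul(Rational(1, 69), y), Mul(-112, Pow(Add(-4, y), -1))) = Add(Mul(-112, Pow(Add(-4, y), -1)), Mul(Rational(1, 69), y)))
Add(Mul(-14376, Pow(Function('u')(-131), -1)), Mul(Function('E')(61), Pow(27, -1))) = Add(Mul(-14376, Pow(Mul(Rational(1, 69), Pow(Add(-4, -131), -1), Add(-7728, Mul(-131, Add(-4, -131)))), -1)), Mul(Mul(36, 61), Pow(27, -1))) = Add(Mul(-14376, Pow(Mul(Rational(1, 69), Pow(-135, -1), Add(-7728, Mul(-131, -135))), -1)), Mul(2196, Rational(1, 27))) = Add(Mul(-14376, Pow(Mul(Rational(1, 69), Rational(-1, 135), Add(-7728, 17685)), -1)), Rational(244, 3)) = Add(Mul(-14376, Pow(Mul(Rational(1, 69), Rational(-1, 135), 9957), -1)), Rational(244, 3)) = Add(Mul(-14376, Pow(Rational(-3319, 3105), -1)), Rational(244, 3)) = Add(Mul(-14376, Rational(-3105, 3319)), Rational(244, 3)) = Add(Rational(44637480, 3319), Rational(244, 3)) = Rational(134722276, 9957)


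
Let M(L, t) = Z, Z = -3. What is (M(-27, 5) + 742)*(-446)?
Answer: -329594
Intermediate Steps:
M(L, t) = -3
(M(-27, 5) + 742)*(-446) = (-3 + 742)*(-446) = 739*(-446) = -329594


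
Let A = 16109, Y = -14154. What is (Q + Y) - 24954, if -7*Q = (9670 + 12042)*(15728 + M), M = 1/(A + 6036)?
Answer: -7568277259052/155015 ≈ -4.8823e+7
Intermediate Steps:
M = 1/22145 (M = 1/(16109 + 6036) = 1/22145 ≈ 4.5157e-5)
Q = -7562214932432/155015 (Q = -(9670 + 12042)*(15728 + 1/22145)/7 = -21712*348296561/(7*22145) = -1/7*7562214932432/22145 = -7562214932432/155015 ≈ -4.8784e+7)
(Q + Y) - 24954 = (-7562214932432/155015 - 14154) - 24954 = -7564409014742/155015 - 24954 = -7568277259052/155015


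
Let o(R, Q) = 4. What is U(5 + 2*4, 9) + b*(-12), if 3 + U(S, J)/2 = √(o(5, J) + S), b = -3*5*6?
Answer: 1074 + 2*√17 ≈ 1082.2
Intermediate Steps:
b = -90 (b = -15*6 = -90)
U(S, J) = -6 + 2*√(4 + S)
U(5 + 2*4, 9) + b*(-12) = (-6 + 2*√(4 + (5 + 2*4))) - 90*(-12) = (-6 + 2*√(4 + (5 + 8))) + 1080 = (-6 + 2*√(4 + 13)) + 1080 = (-6 + 2*√17) + 1080 = 1074 + 2*√17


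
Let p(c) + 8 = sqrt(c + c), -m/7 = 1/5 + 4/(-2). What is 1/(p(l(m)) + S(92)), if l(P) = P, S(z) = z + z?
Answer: 440/77377 - 3*sqrt(70)/154754 ≈ 0.0055243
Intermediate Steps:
S(z) = 2*z
m = 63/5 (m = -7*(1/5 + 4/(-2)) = -7*(1*(1/5) + 4*(-1/2)) = -7*(1/5 - 2) = -7*(-9/5) = 63/5 ≈ 12.600)
p(c) = -8 + sqrt(2)*sqrt(c) (p(c) = -8 + sqrt(c + c) = -8 + sqrt(2*c) = -8 + sqrt(2)*sqrt(c))
1/(p(l(m)) + S(92)) = 1/((-8 + sqrt(2)*sqrt(63/5)) + 2*92) = 1/((-8 + sqrt(2)*(3*sqrt(35)/5)) + 184) = 1/((-8 + 3*sqrt(70)/5) + 184) = 1/(176 + 3*sqrt(70)/5)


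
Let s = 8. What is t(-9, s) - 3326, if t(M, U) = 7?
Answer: -3319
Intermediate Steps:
t(-9, s) - 3326 = 7 - 3326 = -3319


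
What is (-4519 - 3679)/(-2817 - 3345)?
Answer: 4099/3081 ≈ 1.3304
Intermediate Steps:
(-4519 - 3679)/(-2817 - 3345) = -8198/(-6162) = -8198*(-1/6162) = 4099/3081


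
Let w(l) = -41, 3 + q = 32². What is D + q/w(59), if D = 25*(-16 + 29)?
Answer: 12304/41 ≈ 300.10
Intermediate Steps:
q = 1021 (q = -3 + 32² = -3 + 1024 = 1021)
D = 325 (D = 25*13 = 325)
D + q/w(59) = 325 + 1021/(-41) = 325 + 1021*(-1/41) = 325 - 1021/41 = 12304/41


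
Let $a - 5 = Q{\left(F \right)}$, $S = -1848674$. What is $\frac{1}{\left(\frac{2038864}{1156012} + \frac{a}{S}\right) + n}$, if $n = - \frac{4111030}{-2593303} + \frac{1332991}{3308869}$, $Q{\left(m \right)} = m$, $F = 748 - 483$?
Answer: $\frac{4593724852426310152123}{17234100255869230278918} \approx 0.26655$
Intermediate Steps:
$F = 265$ ($F = 748 - 483 = 265$)
$n = \frac{34187794157}{17196192193}$ ($n = \left(-4111030\right) \left(- \frac{1}{2593303}\right) + 1332991 \cdot \frac{1}{3308869} = \frac{4111030}{2593303} + \frac{1332991}{3308869} = \frac{34187794157}{17196192193} \approx 1.9881$)
$a = 270$ ($a = 5 + 265 = 270$)
$\frac{1}{\left(\frac{2038864}{1156012} + \frac{a}{S}\right) + n} = \frac{1}{\left(\frac{2038864}{1156012} + \frac{270}{-1848674}\right) + \frac{34187794157}{17196192193}} = \frac{1}{\left(2038864 \cdot \frac{1}{1156012} + 270 \left(- \frac{1}{1848674}\right)\right) + \frac{34187794157}{17196192193}} = \frac{1}{\left(\frac{509716}{289003} - \frac{135}{924337}\right) + \frac{34187794157}{17196192193}} = \frac{1}{\frac{471110342887}{267136166011} + \frac{34187794157}{17196192193}} = \frac{1}{\frac{17234100255869230278918}{4593724852426310152123}} = \frac{4593724852426310152123}{17234100255869230278918}$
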